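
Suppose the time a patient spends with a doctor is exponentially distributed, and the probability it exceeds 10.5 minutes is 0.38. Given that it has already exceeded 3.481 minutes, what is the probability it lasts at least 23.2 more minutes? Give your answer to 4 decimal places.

0.1179

From e^(−λ·10.5) = 0.38, λ = −ln(0.38)/10.5 = 0.0921509.
Memoryless: P(X > 3.481+23.2 | X > 3.481) = P(X > 23.2) = e^(−0.0921509·23.2) ≈ 0.1179.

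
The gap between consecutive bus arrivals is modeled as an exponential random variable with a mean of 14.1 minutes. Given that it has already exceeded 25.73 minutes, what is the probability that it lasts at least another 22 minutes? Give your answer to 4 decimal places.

0.2101

The rate is λ = 1/14.1 = 0.070922 per minute.
P(X > s+t | X > s) = e^(−λ(s+t))/e^(−λs) = e^(−λt), independent of s = 25.73.
P(X > 22) = e^(−1.5603) ≈ 0.2101.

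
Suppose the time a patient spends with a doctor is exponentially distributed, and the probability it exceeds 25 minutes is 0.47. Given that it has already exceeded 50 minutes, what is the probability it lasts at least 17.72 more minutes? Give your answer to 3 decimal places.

0.586

From e^(−λ·25) = 0.47, λ = −ln(0.47)/25 = 0.0302009.
Memoryless: P(X > 50+17.72 | X > 50) = P(X > 17.72) = e^(−0.0302009·17.72) ≈ 0.586.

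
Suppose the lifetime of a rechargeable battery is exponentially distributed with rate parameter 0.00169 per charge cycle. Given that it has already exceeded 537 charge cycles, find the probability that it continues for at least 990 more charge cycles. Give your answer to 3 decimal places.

0.188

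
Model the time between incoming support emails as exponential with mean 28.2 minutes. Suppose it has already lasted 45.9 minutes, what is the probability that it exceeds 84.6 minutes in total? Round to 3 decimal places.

The rate is λ = 1/28.2 = 0.035461 per minute.
P(X > s+t | X > s) = e^(−λ(s+t))/e^(−λs) = e^(−λt), independent of s = 45.9.
P(X > 38.7) = e^(−1.3723) ≈ 0.254.

0.254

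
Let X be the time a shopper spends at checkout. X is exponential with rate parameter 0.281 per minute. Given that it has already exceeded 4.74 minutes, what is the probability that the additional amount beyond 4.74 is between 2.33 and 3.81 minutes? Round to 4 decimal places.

0.1768

Memoryless: the residual past 4.74 is again Exp(λ).
P(2.33 < residual < 3.81) = e^(−λ·2.33) − e^(−λ·3.81) = 0.51958 − 0.34280 ≈ 0.1768.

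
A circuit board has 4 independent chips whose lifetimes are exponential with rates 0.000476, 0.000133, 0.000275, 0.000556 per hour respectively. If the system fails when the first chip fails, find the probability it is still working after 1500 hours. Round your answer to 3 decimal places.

0.115

The time to first failure is exponential with rate Σλ = 0.000476 + 0.000133 + 0.000275 + 0.000556 = 0.00144.
P(min > 1500) = e^(−0.00144·1500) = e^(−2.16) ≈ 0.115.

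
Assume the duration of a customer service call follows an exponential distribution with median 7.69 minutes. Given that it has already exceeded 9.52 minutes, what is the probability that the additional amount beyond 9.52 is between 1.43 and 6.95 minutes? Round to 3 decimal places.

0.345

For an exponential, median = ln(2)/λ, so λ = ln 2 / 7.69 = 0.0901362 per minute.
Memoryless: the residual past 9.52 is again Exp(λ).
P(1.43 < residual < 6.95) = e^(−λ·1.43) − e^(−λ·6.95) = 0.87907 − 0.53449 ≈ 0.345.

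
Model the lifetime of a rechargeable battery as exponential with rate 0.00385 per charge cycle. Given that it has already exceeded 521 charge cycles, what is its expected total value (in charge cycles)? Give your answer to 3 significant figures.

By memorylessness, E[X | X > 521] = 521 + 1/λ = 521 + 259.74 = 780.74 charge cycles.

781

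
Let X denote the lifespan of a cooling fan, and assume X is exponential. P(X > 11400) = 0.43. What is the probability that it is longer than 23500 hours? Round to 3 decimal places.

e^(−λ·11400) = 0.43 ⇒ λ = −ln(0.43)/11400 = 0.0000740325.
P(X > 23500) = e^(−0.0000740325·23500) = e^(−1.7398) ≈ 0.176.

0.176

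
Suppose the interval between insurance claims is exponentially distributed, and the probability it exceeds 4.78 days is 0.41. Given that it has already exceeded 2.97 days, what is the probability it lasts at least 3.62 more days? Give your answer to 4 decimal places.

0.5090

From e^(−λ·4.78) = 0.41, λ = −ln(0.41)/4.78 = 0.186527.
Memoryless: P(X > 2.97+3.62 | X > 2.97) = P(X > 3.62) = e^(−0.186527·3.62) ≈ 0.5090.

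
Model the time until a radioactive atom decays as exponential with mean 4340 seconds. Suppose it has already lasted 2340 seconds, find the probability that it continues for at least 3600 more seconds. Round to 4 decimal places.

0.4363

The rate is λ = 1/4340 = 0.000230415 per second.
By the memoryless property, P(X > 2340+3600 | X > 2340) = P(X > 3600).
P(X > 3600) = e^(−0.82949) ≈ 0.4363.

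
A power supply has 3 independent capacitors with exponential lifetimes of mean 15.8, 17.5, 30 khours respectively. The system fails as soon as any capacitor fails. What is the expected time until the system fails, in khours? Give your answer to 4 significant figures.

6.503

The first failure time is exponential with rate Σλ_i = 1/15.8 + 1/17.5 + 1/30 = 0.153767 per khour.
E[min] = 1/Σλ = 1/0.153767 = 6.50333 khours.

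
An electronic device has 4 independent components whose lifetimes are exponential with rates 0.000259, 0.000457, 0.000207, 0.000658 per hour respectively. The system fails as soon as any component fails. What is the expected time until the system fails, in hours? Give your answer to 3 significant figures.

633

The time to first failure is exponential with rate Σλ = 0.000259 + 0.000457 + 0.000207 + 0.000658 = 0.001581.
E[min] = 1/Σλ = 1/0.001581 = 632.511 hours.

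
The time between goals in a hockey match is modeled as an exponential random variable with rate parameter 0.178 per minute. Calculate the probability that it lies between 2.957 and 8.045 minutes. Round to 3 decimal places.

0.352

P(2.957 < X < 8.045) = e^(−λ·2.957) − e^(−λ·8.045) = 0.59076 − 0.23883 ≈ 0.352.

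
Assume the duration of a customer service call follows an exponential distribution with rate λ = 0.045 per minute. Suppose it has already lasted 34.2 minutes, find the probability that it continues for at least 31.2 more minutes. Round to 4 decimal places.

0.2456

P(X > s+t | X > s) = e^(−λ(s+t))/e^(−λs) = e^(−λt), independent of s = 34.2.
P(X > 31.2) = e^(−1.404) ≈ 0.2456.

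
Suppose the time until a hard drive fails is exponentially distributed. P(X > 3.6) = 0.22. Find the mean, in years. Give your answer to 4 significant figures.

e^(−λ·3.6) = 0.22 ⇒ λ = −ln(0.22)/3.6 = 0.420591.
Mean = 1/λ = 2.37761 years.

2.378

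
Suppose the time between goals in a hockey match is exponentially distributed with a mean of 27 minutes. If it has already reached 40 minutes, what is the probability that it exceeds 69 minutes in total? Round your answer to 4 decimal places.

The rate is λ = 1/27 = 0.037037 per minute.
P(X > s+t | X > s) = e^(−λ(s+t))/e^(−λs) = e^(−λt), independent of s = 40.
P(X > 29) = e^(−1.0741) ≈ 0.3416.

0.3416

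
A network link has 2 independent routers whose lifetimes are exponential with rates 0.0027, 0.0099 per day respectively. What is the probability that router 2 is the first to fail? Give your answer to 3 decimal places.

The time to first failure is exponential with rate Σλ = 0.0027 + 0.0099 = 0.0126.
P(router 2 first) = λ_2/Σλ = 0.0099/0.0126 ≈ 0.786.

0.786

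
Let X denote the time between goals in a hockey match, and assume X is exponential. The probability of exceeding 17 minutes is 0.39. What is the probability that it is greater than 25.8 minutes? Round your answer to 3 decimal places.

e^(−λ·17) = 0.39 ⇒ λ = −ln(0.39)/17 = 0.0553887.
P(X > 25.8) = e^(−0.0553887·25.8) = e^(−1.429) ≈ 0.240.

0.240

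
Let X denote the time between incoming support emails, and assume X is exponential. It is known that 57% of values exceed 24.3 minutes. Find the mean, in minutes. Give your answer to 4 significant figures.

43.23

e^(−λ·24.3) = 0.57 ⇒ λ = −ln(0.57)/24.3 = 0.0231325.
Mean = 1/λ = 43.2293 minutes.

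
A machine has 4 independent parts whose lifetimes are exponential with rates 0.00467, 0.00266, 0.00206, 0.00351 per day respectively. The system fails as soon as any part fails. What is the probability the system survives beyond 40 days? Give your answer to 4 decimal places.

The time to first failure is exponential with rate Σλ = 0.00467 + 0.00266 + 0.00206 + 0.00351 = 0.0129.
P(min > 40) = e^(−0.0129·40) = e^(−0.516) ≈ 0.5969.

0.5969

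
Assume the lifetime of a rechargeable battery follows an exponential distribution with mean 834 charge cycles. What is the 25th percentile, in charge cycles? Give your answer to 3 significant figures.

240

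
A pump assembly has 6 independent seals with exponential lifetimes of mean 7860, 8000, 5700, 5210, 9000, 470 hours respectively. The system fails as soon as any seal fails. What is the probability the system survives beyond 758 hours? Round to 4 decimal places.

The first failure time is exponential with rate Σλ_i = 1/7860 + 1/8000 + 1/5700 + 1/5210 + 1/9000 + 1/470 = 0.00285837 per hour.
P(min > 758) = e^(−0.00285837·758) = e^(−2.1666) ≈ 0.1146.

0.1146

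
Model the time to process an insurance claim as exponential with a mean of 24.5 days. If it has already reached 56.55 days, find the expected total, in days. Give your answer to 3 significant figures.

The rate is λ = 1/24.5 = 0.0408163 per day.
By memorylessness, E[X | X > 56.55] = 56.55 + 1/λ = 56.55 + 24.5 = 81.05 days.

81.1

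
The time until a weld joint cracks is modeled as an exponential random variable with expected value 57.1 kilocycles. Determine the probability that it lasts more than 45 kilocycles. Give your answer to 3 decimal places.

0.455

The rate is λ = 1/57.1 = 0.0175131 per kilocycle.
P(X > 45) = e^(−λ·45) = e^(−0.78809) ≈ 0.455.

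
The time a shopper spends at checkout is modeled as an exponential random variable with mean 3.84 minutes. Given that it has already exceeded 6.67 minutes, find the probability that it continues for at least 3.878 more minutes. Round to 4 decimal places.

0.3643

The rate is λ = 1/3.84 = 0.260417 per minute.
P(X > s+t | X > s) = e^(−λ(s+t))/e^(−λs) = e^(−λt), independent of s = 6.67.
P(X > 3.878) = e^(−1.0099) ≈ 0.3643.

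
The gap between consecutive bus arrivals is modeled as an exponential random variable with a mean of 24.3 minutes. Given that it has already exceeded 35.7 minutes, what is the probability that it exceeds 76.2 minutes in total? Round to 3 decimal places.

The rate is λ = 1/24.3 = 0.0411523 per minute.
The exponential is memoryless, so the remaining time is again Exp(λ): the condition X > 35.7 is irrelevant.
P(X > 40.5) = e^(−1.6667) ≈ 0.189.

0.189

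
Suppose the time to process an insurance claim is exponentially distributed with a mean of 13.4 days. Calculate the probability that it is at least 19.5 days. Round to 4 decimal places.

The rate is λ = 1/13.4 = 0.0746269 per day.
P(X > 19.5) = e^(−λ·19.5) = e^(−1.4552) ≈ 0.2333.

0.2333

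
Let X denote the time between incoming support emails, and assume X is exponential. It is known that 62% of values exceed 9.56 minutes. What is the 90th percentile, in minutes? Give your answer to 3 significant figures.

46.0

e^(−λ·9.56) = 0.62 ⇒ λ = −ln(0.62)/9.56 = 0.0500037.
90th percentile: 1 − e^(−λt) = 0.9, t = −ln(0.1)/λ = 46.0483 minutes.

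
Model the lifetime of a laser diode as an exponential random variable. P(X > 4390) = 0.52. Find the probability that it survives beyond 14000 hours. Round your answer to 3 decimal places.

0.124

e^(−λ·4390) = 0.52 ⇒ λ = −ln(0.52)/4390 = 0.000148958.
P(X > 14000) = e^(−0.000148958·14000) = e^(−2.0854) ≈ 0.124.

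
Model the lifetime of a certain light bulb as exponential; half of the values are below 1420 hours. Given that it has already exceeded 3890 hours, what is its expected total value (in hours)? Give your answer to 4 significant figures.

For an exponential, median = ln(2)/λ, so λ = ln 2 / 1420 = 0.000488132 per hour.
By memorylessness, E[X | X > 3890] = 3890 + 1/λ = 3890 + 2048.63 = 5938.63 hours.

5939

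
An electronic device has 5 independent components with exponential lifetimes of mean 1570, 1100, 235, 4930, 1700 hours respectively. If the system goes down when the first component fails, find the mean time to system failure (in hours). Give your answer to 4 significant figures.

151.7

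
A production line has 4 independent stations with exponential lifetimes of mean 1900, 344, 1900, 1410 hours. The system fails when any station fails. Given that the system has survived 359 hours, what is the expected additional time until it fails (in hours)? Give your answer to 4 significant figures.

214.2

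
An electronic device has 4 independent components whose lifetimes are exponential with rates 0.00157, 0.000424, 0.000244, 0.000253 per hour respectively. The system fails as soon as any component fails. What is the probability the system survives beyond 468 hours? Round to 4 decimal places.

The time to first failure is exponential with rate Σλ = 0.00157 + 0.000424 + 0.000244 + 0.000253 = 0.002491.
P(min > 468) = e^(−0.002491·468) = e^(−1.1658) ≈ 0.3117.

0.3117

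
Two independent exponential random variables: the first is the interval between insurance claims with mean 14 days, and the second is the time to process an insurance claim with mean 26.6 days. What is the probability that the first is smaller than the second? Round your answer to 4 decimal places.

λ_1 = 1/14 = 0.0714286, λ_2 = 1/26.6 = 0.037594.
For independent exponentials, P(the first < the second) = λ_1/(λ_1+λ_2) = 0.0714286/0.109023 ≈ 0.6552.

0.6552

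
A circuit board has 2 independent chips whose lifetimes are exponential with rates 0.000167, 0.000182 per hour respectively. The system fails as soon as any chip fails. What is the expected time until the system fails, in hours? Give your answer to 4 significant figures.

2865

The time to first failure is exponential with rate Σλ = 0.000167 + 0.000182 = 0.000349.
E[min] = 1/Σλ = 1/0.000349 = 2865.33 hours.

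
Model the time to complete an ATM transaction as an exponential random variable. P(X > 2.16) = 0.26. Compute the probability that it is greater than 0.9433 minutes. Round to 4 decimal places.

e^(−λ·2.16) = 0.26 ⇒ λ = −ln(0.26)/2.16 = 0.623645.
P(X > 0.9433) = e^(−0.623645·0.9433) = e^(−0.58828) ≈ 0.5553.

0.5553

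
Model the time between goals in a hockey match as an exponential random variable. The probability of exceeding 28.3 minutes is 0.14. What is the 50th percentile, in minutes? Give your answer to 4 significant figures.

9.977

e^(−λ·28.3) = 0.14 ⇒ λ = −ln(0.14)/28.3 = 0.069474.
50th percentile: 1 − e^(−λt) = 0.5, t = −ln(0.5)/λ = 9.97708 minutes.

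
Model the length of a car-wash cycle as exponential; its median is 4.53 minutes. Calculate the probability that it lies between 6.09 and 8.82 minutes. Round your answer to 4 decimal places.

0.1345

For an exponential, median = ln(2)/λ, so λ = ln 2 / 4.53 = 0.153013 per minute.
P(6.09 < X < 8.82) = e^(−λ·6.09) − e^(−λ·8.82) = 0.39383 − 0.25935 ≈ 0.1345.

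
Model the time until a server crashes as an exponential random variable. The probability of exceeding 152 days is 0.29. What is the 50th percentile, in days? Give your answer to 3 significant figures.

e^(−λ·152) = 0.29 ⇒ λ = −ln(0.29)/152 = 0.00814391.
50th percentile: 1 − e^(−λt) = 0.5, t = −ln(0.5)/λ = 85.1123 days.

85.1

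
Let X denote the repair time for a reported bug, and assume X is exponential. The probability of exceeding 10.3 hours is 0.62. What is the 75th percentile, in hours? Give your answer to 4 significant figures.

e^(−λ·10.3) = 0.62 ⇒ λ = −ln(0.62)/10.3 = 0.0464112.
75th percentile: 1 − e^(−λt) = 0.75, t = −ln(0.25)/λ = 29.8698 hours.

29.87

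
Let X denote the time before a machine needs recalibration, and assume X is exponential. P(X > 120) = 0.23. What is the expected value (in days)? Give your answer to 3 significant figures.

e^(−λ·120) = 0.23 ⇒ λ = −ln(0.23)/120 = 0.0122473.
Mean = 1/λ = 81.6507 days.

81.7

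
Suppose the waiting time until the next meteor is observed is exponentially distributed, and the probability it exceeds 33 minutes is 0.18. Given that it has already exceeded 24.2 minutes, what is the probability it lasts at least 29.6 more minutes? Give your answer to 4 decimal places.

0.2148

From e^(−λ·33) = 0.18, λ = −ln(0.18)/33 = 0.0519636.
Memoryless: P(X > 24.2+29.6 | X > 24.2) = P(X > 29.6) = e^(−0.0519636·29.6) ≈ 0.2148.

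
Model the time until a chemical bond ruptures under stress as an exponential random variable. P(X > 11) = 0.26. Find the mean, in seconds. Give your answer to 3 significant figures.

8.17

e^(−λ·11) = 0.26 ⇒ λ = −ln(0.26)/11 = 0.122461.
Mean = 1/λ = 8.16585 seconds.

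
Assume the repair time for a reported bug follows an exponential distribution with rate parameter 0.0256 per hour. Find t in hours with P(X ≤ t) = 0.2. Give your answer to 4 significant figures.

8.717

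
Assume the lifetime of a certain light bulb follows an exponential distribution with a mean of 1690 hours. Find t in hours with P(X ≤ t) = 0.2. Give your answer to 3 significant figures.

The rate is λ = 1/1690 = 0.000591716 per hour.
Set 1 − e^(−λt) = 0.2, so t = −ln(0.8)/λ = 0.22314/0.000591716 ≈ 377.113 hours.

377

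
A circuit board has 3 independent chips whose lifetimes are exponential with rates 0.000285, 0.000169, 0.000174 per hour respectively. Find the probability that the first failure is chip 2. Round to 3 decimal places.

The time to first failure is exponential with rate Σλ = 0.000285 + 0.000169 + 0.000174 = 0.000628.
P(chip 2 first) = λ_2/Σλ = 0.000169/0.000628 ≈ 0.269.

0.269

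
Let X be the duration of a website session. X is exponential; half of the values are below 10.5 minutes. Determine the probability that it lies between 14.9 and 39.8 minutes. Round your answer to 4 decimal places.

0.3017

For an exponential, median = ln(2)/λ, so λ = ln 2 / 10.5 = 0.066014 per minute.
P(14.9 < X < 39.8) = e^(−λ·14.9) − e^(−λ·39.8) = 0.37396 − 0.07227 ≈ 0.3017.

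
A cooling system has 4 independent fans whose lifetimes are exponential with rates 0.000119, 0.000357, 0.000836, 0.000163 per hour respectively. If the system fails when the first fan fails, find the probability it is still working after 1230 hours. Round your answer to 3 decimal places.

0.163

The time to first failure is exponential with rate Σλ = 0.000119 + 0.000357 + 0.000836 + 0.000163 = 0.001475.
P(min > 1230) = e^(−0.001475·1230) = e^(−1.8142) ≈ 0.163.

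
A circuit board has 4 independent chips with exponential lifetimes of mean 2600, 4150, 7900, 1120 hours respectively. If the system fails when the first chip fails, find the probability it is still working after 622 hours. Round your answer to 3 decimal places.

0.359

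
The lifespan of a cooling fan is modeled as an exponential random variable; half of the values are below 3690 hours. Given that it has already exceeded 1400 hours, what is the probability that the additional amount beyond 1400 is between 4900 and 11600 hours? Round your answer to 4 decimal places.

For an exponential, median = ln(2)/λ, so λ = ln 2 / 3690 = 0.000187845 per hour.
Memoryless: the residual past 1400 is again Exp(λ).
P(4900 < residual < 11600) = e^(−λ·4900) − e^(−λ·11600) = 0.39834 − 0.11315 ≈ 0.2852.

0.2852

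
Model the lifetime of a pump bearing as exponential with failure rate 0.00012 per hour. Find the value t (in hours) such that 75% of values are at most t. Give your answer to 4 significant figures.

11550

Set 1 − e^(−λt) = 0.75, so t = −ln(0.25)/λ = 1.3863/0.00012 ≈ 11552.5 hours.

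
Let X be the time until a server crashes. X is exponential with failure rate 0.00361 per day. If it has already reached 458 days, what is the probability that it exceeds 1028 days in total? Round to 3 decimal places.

0.128

The exponential is memoryless, so the remaining time is again Exp(λ): the condition X > 458 is irrelevant.
P(X > 570) = e^(−2.0577) ≈ 0.128.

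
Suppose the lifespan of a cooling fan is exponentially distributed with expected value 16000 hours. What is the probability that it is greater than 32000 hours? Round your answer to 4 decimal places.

0.1353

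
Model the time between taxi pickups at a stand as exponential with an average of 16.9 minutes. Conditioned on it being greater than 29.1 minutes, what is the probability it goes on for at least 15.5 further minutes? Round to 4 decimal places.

0.3997

The rate is λ = 1/16.9 = 0.0591716 per minute.
By the memoryless property, P(X > 29.1+15.5 | X > 29.1) = P(X > 15.5).
P(X > 15.5) = e^(−0.91716) ≈ 0.3997.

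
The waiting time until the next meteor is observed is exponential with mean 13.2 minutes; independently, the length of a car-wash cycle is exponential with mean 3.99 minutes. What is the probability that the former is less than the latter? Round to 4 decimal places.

0.2321

λ_1 = 1/13.2 = 0.0757576, λ_2 = 1/3.99 = 0.250627.
For independent exponentials, P(the former < the latter) = λ_1/(λ_1+λ_2) = 0.0757576/0.326384 ≈ 0.2321.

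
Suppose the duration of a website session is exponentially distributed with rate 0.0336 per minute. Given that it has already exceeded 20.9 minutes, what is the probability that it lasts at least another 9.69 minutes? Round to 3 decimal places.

0.722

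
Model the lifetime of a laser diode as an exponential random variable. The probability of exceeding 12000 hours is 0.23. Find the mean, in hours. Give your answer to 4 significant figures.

8165

e^(−λ·12000) = 0.23 ⇒ λ = −ln(0.23)/12000 = 0.000122473.
Mean = 1/λ = 8165.07 hours.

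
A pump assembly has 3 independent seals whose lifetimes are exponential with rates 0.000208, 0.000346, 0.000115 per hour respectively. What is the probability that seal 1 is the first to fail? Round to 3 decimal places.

The time to first failure is exponential with rate Σλ = 0.000208 + 0.000346 + 0.000115 = 0.000669.
P(seal 1 first) = λ_1/Σλ = 0.000208/0.000669 ≈ 0.311.

0.311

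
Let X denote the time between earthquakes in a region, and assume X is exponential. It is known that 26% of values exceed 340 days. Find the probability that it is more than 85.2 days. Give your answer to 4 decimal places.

0.7135

e^(−λ·340) = 0.26 ⇒ λ = −ln(0.26)/340 = 0.00396198.
P(X > 85.2) = e^(−0.00396198·85.2) = e^(−0.33756) ≈ 0.7135.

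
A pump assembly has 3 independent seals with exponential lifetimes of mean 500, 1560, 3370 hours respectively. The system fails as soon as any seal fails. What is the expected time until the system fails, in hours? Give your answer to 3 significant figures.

340

The first failure time is exponential with rate Σλ_i = 1/500 + 1/1560 + 1/3370 = 0.00293776 per hour.
E[min] = 1/Σλ = 1/0.00293776 = 340.395 hours.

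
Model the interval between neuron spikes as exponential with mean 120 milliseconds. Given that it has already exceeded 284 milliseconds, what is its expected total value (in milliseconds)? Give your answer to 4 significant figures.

404.0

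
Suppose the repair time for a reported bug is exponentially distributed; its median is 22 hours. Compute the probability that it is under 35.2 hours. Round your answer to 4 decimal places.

0.6701

For an exponential, median = ln(2)/λ, so λ = ln 2 / 22 = 0.0315067 per hour.
P(X ≤ 35.2) = 1 − e^(−λ·35.2) = 1 − e^(−1.109) ≈ 0.6701.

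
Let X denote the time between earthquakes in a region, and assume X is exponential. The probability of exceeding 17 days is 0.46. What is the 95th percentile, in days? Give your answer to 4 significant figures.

e^(−λ·17) = 0.46 ⇒ λ = −ln(0.46)/17 = 0.0456782.
95th percentile: 1 − e^(−λt) = 0.95, t = −ln(0.05)/λ = 65.5835 days.

65.58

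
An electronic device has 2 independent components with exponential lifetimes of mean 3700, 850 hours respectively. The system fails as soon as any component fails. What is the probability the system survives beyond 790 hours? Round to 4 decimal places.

0.3189

The first failure time is exponential with rate Σλ_i = 1/3700 + 1/850 = 0.00144674 per hour.
P(min > 790) = e^(−0.00144674·790) = e^(−1.1429) ≈ 0.3189.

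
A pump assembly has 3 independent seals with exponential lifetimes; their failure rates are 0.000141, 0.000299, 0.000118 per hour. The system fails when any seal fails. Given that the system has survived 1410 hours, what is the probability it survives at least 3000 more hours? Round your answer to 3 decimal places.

Time to first failure ~ Exp(Σλ) with Σλ = 0.000558.
By memorylessness, P(T > 1410+3000 | T > 1410) = P(T > 3000) = e^(−0.000558·3000) ≈ 0.187.

0.187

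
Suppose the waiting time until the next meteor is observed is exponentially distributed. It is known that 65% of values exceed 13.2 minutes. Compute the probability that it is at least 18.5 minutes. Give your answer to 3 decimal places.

0.547

e^(−λ·13.2) = 0.65 ⇒ λ = −ln(0.65)/13.2 = 0.0326351.
P(X > 18.5) = e^(−0.0326351·18.5) = e^(−0.60375) ≈ 0.547.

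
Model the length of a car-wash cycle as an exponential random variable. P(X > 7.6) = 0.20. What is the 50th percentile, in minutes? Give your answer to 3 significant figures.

e^(−λ·7.6) = 0.20 ⇒ λ = −ln(0.20)/7.6 = 0.211768.
50th percentile: 1 − e^(−λt) = 0.5, t = −ln(0.5)/λ = 3.27314 minutes.

3.27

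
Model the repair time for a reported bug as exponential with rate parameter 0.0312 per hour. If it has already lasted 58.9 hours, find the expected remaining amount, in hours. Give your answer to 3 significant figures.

32.1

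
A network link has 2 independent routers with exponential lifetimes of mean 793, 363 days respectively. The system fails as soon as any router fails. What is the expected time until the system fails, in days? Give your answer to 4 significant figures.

The first failure time is exponential with rate Σλ_i = 1/793 + 1/363 = 0.00401585 per day.
E[min] = 1/Σλ = 1/0.00401585 = 249.013 days.

249.0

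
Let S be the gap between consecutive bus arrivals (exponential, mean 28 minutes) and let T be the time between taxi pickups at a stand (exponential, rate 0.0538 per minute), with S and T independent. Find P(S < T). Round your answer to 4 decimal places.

0.3990

λ_1 = 1/28 = 0.0357143, λ_2 = 0.0538.
For independent exponentials, P(S < T) = λ_1/(λ_1+λ_2) = 0.0357143/0.0895143 ≈ 0.3990.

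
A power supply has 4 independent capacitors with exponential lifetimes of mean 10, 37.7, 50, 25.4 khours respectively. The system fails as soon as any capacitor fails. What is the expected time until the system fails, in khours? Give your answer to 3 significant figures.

5.38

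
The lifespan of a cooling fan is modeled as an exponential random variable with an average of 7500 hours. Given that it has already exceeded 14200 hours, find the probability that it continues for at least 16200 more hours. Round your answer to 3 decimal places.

The rate is λ = 1/7500 = 0.000133333 per hour.
P(X > s+t | X > s) = e^(−λ(s+t))/e^(−λs) = e^(−λt), independent of s = 14200.
P(X > 16200) = e^(−2.16) ≈ 0.115.

0.115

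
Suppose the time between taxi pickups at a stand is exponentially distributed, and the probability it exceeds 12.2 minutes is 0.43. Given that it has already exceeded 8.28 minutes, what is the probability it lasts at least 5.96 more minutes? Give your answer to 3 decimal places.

0.662

From e^(−λ·12.2) = 0.43, λ = −ln(0.43)/12.2 = 0.0691779.
Memoryless: P(X > 8.28+5.96 | X > 8.28) = P(X > 5.96) = e^(−0.0691779·5.96) ≈ 0.662.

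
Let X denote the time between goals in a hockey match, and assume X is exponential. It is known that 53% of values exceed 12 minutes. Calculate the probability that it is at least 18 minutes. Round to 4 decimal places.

0.3858

e^(−λ·12) = 0.53 ⇒ λ = −ln(0.53)/12 = 0.0529065.
P(X > 18) = e^(−0.0529065·18) = e^(−0.95232) ≈ 0.3858.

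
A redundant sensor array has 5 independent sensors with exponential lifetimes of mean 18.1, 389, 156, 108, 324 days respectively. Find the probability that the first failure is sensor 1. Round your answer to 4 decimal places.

0.7215

Rates: λ_i = 1/mean_i → 0.0552486, 0.00257069, 0.00641026, 0.00925926, 0.00308642; Σλ = 0.0765752.
P(sensor 1 first) = λ_1/Σλ = 0.0552486/0.0765752 ≈ 0.7215.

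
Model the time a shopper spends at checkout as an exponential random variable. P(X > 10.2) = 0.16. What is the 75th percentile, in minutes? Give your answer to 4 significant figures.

e^(−λ·10.2) = 0.16 ⇒ λ = −ln(0.16)/10.2 = 0.179665.
75th percentile: 1 − e^(−λt) = 0.75, t = −ln(0.25)/λ = 7.716 minutes.

7.716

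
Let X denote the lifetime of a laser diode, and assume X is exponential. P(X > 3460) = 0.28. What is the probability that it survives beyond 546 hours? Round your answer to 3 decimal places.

0.818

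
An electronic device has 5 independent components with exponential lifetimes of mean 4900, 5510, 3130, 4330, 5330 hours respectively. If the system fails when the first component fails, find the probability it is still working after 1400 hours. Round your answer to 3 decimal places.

The first failure time is exponential with rate Σλ_i = 1/4900 + 1/5510 + 1/3130 + 1/4330 + 1/5330 = 0.00112362 per hour.
P(min > 1400) = e^(−0.00112362·1400) = e^(−1.5731) ≈ 0.207.

0.207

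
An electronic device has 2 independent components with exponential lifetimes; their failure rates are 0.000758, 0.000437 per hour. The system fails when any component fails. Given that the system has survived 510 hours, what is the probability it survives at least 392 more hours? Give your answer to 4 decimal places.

Time to first failure ~ Exp(Σλ) with Σλ = 0.001195.
By memorylessness, P(T > 510+392 | T > 510) = P(T > 392) = e^(−0.001195·392) ≈ 0.6260.

0.6260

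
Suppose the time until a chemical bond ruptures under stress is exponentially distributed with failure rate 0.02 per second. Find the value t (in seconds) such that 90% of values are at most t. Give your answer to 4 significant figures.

Set 1 − e^(−λt) = 0.9, so t = −ln(0.1)/λ = 2.3026/0.02 ≈ 115.129 seconds.

115.1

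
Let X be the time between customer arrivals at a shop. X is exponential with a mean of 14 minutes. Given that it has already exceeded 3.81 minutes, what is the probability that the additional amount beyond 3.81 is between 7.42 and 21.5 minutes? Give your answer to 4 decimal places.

0.3733

The rate is λ = 1/14 = 0.0714286 per minute.
Memoryless: the residual past 3.81 is again Exp(λ).
P(7.42 < residual < 21.5) = e^(−λ·7.42) − e^(−λ·21.5) = 0.58860 − 0.21530 ≈ 0.3733.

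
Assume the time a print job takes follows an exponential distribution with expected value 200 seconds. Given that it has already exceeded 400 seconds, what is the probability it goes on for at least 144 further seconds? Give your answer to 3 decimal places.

0.487

The rate is λ = 1/200 = 0.005 per second.
The exponential is memoryless, so the remaining time is again Exp(λ): the condition X > 400 is irrelevant.
P(X > 144) = e^(−0.72) ≈ 0.487.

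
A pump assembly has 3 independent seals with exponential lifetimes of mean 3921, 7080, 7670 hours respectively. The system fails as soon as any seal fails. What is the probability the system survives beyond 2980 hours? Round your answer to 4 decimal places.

The first failure time is exponential with rate Σλ_i = 1/3921 + 1/7080 + 1/7670 = 0.000526658 per hour.
P(min > 2980) = e^(−0.000526658·2980) = e^(−1.5694) ≈ 0.2082.

0.2082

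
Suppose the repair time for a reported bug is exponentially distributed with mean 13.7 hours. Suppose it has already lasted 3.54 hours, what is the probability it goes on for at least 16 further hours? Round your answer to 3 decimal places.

The rate is λ = 1/13.7 = 0.0729927 per hour.
P(X > s+t | X > s) = e^(−λ(s+t))/e^(−λs) = e^(−λt), independent of s = 3.54.
P(X > 16) = e^(−1.1679) ≈ 0.311.

0.311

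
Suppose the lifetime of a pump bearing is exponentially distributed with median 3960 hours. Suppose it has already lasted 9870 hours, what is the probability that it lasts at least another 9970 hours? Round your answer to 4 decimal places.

0.1746

For an exponential, median = ln(2)/λ, so λ = ln 2 / 3960 = 0.000175037 per hour.
The exponential is memoryless, so the remaining time is again Exp(λ): the condition X > 9870 is irrelevant.
P(X > 9970) = e^(−1.7451) ≈ 0.1746.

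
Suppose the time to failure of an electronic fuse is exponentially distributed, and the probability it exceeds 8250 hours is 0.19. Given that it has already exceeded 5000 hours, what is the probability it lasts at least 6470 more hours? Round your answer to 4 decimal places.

0.2719

From e^(−λ·8250) = 0.19, λ = −ln(0.19)/8250 = 0.000201301.
Memoryless: P(X > 5000+6470 | X > 5000) = P(X > 6470) = e^(−0.000201301·6470) ≈ 0.2719.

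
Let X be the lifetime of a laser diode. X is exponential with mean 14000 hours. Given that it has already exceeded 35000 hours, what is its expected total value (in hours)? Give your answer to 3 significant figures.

The rate is λ = 1/14000 = 0.0000714286 per hour.
By memorylessness, E[X | X > 35000] = 35000 + 1/λ = 35000 + 14000 = 49000 hours.

49000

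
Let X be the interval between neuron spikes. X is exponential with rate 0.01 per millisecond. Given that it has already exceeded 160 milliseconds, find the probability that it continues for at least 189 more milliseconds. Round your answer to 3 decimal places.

By the memoryless property, P(X > 160+189 | X > 160) = P(X > 189).
P(X > 189) = e^(−1.89) ≈ 0.151.

0.151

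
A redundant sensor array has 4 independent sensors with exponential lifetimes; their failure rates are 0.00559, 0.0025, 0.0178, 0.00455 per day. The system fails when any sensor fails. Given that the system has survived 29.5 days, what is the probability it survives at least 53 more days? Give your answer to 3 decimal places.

0.199

Time to first failure ~ Exp(Σλ) with Σλ = 0.03044.
By memorylessness, P(T > 29.5+53 | T > 29.5) = P(T > 53) = e^(−0.03044·53) ≈ 0.199.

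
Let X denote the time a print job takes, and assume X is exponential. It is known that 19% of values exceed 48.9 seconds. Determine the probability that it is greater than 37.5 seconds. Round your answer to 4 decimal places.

e^(−λ·48.9) = 0.19 ⇒ λ = −ln(0.19)/48.9 = 0.0339618.
P(X > 37.5) = e^(−0.0339618·37.5) = e^(−1.2736) ≈ 0.2798.

0.2798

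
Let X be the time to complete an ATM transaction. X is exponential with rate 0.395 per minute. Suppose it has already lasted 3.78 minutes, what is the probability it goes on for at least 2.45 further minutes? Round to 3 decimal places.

P(X > s+t | X > s) = e^(−λ(s+t))/e^(−λs) = e^(−λt), independent of s = 3.78.
P(X > 2.45) = e^(−0.96775) ≈ 0.380.

0.380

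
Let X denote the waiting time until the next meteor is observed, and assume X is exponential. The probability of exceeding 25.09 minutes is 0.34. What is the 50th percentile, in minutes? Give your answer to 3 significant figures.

e^(−λ·25.09) = 0.34 ⇒ λ = −ln(0.34)/25.09 = 0.0429976.
50th percentile: 1 − e^(−λt) = 0.5, t = −ln(0.5)/λ = 16.1206 minutes.

16.1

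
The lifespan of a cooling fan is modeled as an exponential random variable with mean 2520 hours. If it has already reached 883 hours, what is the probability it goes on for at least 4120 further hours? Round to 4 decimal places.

0.1950

The rate is λ = 1/2520 = 0.000396825 per hour.
The exponential is memoryless, so the remaining time is again Exp(λ): the condition X > 883 is irrelevant.
P(X > 4120) = e^(−1.6349) ≈ 0.1950.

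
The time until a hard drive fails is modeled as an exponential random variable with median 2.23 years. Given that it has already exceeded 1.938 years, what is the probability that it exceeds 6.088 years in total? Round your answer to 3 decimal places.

0.275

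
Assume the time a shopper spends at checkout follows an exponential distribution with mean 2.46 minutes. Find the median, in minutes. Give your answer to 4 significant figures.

1.705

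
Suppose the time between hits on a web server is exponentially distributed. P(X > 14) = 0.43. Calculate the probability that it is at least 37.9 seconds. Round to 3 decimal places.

0.102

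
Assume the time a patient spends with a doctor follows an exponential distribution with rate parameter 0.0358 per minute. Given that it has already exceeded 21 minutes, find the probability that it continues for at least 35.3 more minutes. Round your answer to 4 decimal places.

The exponential is memoryless, so the remaining time is again Exp(λ): the condition X > 21 is irrelevant.
P(X > 35.3) = e^(−1.2637) ≈ 0.2826.

0.2826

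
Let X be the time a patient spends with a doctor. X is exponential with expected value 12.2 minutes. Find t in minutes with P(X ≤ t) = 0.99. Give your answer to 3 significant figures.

The rate is λ = 1/12.2 = 0.0819672 per minute.
Set 1 − e^(−λt) = 0.99, so t = −ln(0.01)/λ = 4.6052/0.0819672 ≈ 56.1831 minutes.

56.2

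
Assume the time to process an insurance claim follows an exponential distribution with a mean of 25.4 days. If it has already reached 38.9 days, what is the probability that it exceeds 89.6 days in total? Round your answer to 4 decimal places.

0.1359

The rate is λ = 1/25.4 = 0.0393701 per day.
By the memoryless property, P(X > 38.9+50.7 | X > 38.9) = P(X > 50.7).
P(X > 50.7) = e^(−1.9961) ≈ 0.1359.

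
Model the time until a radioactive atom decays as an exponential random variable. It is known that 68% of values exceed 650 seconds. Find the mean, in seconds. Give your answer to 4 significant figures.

e^(−λ·650) = 0.68 ⇒ λ = −ln(0.68)/650 = 0.000593327.
Mean = 1/λ = 1685.41 seconds.

1685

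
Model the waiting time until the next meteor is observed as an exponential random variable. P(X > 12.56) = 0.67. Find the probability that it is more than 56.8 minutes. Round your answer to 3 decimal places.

0.163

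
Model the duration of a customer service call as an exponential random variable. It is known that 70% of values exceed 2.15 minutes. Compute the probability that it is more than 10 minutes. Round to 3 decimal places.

0.190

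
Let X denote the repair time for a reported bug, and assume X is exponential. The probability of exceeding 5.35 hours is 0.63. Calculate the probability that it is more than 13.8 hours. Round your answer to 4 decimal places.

e^(−λ·5.35) = 0.63 ⇒ λ = −ln(0.63)/5.35 = 0.0863618.
P(X > 13.8) = e^(−0.0863618·13.8) = e^(−1.1918) ≈ 0.3037.

0.3037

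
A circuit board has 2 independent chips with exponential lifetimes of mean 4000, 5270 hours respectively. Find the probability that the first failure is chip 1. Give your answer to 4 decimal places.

0.5685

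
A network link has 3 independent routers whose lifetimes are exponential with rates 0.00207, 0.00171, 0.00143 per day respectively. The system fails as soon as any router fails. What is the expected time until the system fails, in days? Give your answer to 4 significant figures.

191.9

The time to first failure is exponential with rate Σλ = 0.00207 + 0.00171 + 0.00143 = 0.00521.
E[min] = 1/Σλ = 1/0.00521 = 191.939 days.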